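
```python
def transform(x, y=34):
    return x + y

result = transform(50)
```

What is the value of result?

Step 1: transform(50) uses default y = 34.
Step 2: Returns 50 + 34 = 84.
Step 3: result = 84

The answer is 84.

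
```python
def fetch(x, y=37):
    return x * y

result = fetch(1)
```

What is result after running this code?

Step 1: fetch(1) uses default y = 37.
Step 2: Returns 1 * 37 = 37.
Step 3: result = 37

The answer is 37.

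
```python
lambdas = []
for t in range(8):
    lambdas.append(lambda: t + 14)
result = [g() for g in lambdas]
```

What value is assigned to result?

Step 1: All lambdas capture t by reference. After the loop, t = 7.
Step 2: Each call returns 7 + 14 = 21.
Step 3: result = [21, 21, 21, 21, 21, 21, 21, 21]

The answer is [21, 21, 21, 21, 21, 21, 21, 21].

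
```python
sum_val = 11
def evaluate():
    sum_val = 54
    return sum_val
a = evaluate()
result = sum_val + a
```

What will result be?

Step 1: Global sum_val = 11. evaluate() returns local sum_val = 54.
Step 2: a = 54. Global sum_val still = 11.
Step 3: result = 11 + 54 = 65

The answer is 65.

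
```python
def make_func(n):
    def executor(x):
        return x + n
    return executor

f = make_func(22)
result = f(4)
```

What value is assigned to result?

Step 1: make_func(22) creates a closure that captures n = 22.
Step 2: f(4) calls the closure with x = 4, returning 4 + 22 = 26.
Step 3: result = 26

The answer is 26.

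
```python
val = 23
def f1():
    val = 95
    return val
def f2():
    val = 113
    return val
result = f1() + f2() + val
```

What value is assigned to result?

Step 1: Each function shadows global val with its own local.
Step 2: f1() returns 95, f2() returns 113.
Step 3: Global val = 23 is unchanged. result = 95 + 113 + 23 = 231

The answer is 231.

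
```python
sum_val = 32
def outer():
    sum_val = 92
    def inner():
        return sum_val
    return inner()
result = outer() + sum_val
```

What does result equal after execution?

Step 1: Global sum_val = 32. outer() shadows with sum_val = 92.
Step 2: inner() returns enclosing sum_val = 92. outer() = 92.
Step 3: result = 92 + global sum_val (32) = 124

The answer is 124.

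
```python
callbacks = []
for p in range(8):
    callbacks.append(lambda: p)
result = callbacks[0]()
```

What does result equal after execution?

Step 1: The loop creates 8 lambdas, all referencing the same variable p.
Step 2: After the loop, p = 7 (final value).
Step 3: callbacks[0]() looks up p at call time and finds 7. This is the late binding gotcha. result = 7

The answer is 7.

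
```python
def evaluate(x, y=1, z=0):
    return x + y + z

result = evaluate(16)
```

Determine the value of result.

Step 1: evaluate(16) uses defaults y = 1, z = 0.
Step 2: Returns 16 + 1 + 0 = 17.
Step 3: result = 17

The answer is 17.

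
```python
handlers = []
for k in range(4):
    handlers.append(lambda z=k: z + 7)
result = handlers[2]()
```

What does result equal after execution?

Step 1: Default argument z=k captures k's value at definition time.
Step 2: handlers[2] was defined when k = 2, so z defaults to 2.
Step 3: result = 2 + 7 = 9 (default arg fixes the late binding issue)

The answer is 9.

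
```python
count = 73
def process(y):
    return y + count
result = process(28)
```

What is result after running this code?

Step 1: count = 73 is defined globally.
Step 2: process(28) uses parameter y = 28 and looks up count from global scope = 73.
Step 3: result = 28 + 73 = 101

The answer is 101.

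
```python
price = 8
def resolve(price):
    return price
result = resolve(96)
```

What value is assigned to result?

Step 1: Global price = 8.
Step 2: resolve(96) takes parameter price = 96, which shadows the global.
Step 3: result = 96

The answer is 96.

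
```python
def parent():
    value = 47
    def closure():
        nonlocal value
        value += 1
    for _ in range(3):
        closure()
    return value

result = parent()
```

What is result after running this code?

Step 1: value = 47.
Step 2: closure() is called 3 times in a loop, each adding 1 via nonlocal.
Step 3: value = 47 + 1 * 3 = 50

The answer is 50.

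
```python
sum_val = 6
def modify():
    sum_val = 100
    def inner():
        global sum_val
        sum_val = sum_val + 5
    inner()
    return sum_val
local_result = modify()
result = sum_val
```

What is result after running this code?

Step 1: Global sum_val = 6. modify() creates local sum_val = 100.
Step 2: inner() declares global sum_val and adds 5: global sum_val = 6 + 5 = 11.
Step 3: modify() returns its local sum_val = 100 (unaffected by inner).
Step 4: result = global sum_val = 11

The answer is 11.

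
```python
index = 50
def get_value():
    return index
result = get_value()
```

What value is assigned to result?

Step 1: index = 50 is defined in the global scope.
Step 2: get_value() looks up index. No local index exists, so Python checks the global scope via LEGB rule and finds index = 50.
Step 3: result = 50

The answer is 50.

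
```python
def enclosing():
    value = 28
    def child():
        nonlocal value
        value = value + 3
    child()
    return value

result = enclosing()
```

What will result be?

Step 1: enclosing() sets value = 28.
Step 2: child() uses nonlocal to modify value in enclosing's scope: value = 28 + 3 = 31.
Step 3: enclosing() returns the modified value = 31

The answer is 31.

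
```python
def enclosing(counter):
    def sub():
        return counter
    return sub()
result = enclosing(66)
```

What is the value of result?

Step 1: enclosing(66) binds parameter counter = 66.
Step 2: sub() looks up counter in enclosing scope and finds the parameter counter = 66.
Step 3: result = 66

The answer is 66.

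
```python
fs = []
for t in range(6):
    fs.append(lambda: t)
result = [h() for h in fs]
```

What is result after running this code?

Step 1: All 6 lambdas share the same variable t.
Step 2: After the loop, t = 5.
Step 3: Each call returns 5. result = [5, 5, 5, 5, 5, 5]

The answer is [5, 5, 5, 5, 5, 5].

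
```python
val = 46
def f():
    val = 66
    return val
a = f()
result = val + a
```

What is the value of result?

Step 1: Global val = 46. f() returns local val = 66.
Step 2: a = 66. Global val still = 46.
Step 3: result = 46 + 66 = 112

The answer is 112.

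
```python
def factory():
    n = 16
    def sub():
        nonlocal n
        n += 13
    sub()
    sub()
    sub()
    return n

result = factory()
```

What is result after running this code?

Step 1: n starts at 16.
Step 2: sub() is called 3 times, each adding 13.
Step 3: n = 16 + 13 * 3 = 55

The answer is 55.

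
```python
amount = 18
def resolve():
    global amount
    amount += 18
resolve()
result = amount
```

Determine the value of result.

Step 1: amount = 18 globally.
Step 2: resolve() modifies global amount: amount += 18 = 36.
Step 3: result = 36

The answer is 36.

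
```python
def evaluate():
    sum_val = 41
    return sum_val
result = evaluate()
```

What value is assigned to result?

Step 1: evaluate() defines sum_val = 41 in its local scope.
Step 2: return sum_val finds the local variable sum_val = 41.
Step 3: result = 41

The answer is 41.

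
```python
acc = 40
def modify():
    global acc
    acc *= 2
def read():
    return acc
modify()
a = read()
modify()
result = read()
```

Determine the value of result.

Step 1: acc = 40.
Step 2: First modify(): acc = 40 * 2 = 80.
Step 3: Second modify(): acc = 80 * 2 = 160.
Step 4: read() returns 160

The answer is 160.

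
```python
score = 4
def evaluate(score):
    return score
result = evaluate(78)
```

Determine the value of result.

Step 1: Global score = 4.
Step 2: evaluate(78) takes parameter score = 78, which shadows the global.
Step 3: result = 78

The answer is 78.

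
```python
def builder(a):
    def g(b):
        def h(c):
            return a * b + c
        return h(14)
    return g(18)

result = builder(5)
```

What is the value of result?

Step 1: a = 5, b = 18, c = 14.
Step 2: h() computes a * b + c = 5 * 18 + 14 = 104.
Step 3: result = 104

The answer is 104.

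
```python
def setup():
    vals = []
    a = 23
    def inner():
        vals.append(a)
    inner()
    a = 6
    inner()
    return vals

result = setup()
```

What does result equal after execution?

Step 1: a = 23. inner() appends current a to vals.
Step 2: First inner(): appends 23. Then a = 6.
Step 3: Second inner(): appends 6 (closure sees updated a). result = [23, 6]

The answer is [23, 6].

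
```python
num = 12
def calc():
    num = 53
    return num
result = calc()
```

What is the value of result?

Step 1: Global num = 12.
Step 2: calc() creates local num = 53, shadowing the global.
Step 3: Returns local num = 53. result = 53

The answer is 53.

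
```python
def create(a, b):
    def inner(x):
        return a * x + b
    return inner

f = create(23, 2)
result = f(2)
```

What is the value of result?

Step 1: create(23, 2) captures a = 23, b = 2.
Step 2: f(2) computes 23 * 2 + 2 = 48.
Step 3: result = 48

The answer is 48.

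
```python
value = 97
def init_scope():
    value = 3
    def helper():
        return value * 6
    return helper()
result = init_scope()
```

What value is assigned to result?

Step 1: init_scope() shadows global value with value = 3.
Step 2: helper() finds value = 3 in enclosing scope, computes 3 * 6 = 18.
Step 3: result = 18

The answer is 18.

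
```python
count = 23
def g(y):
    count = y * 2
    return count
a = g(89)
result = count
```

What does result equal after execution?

Step 1: Global count = 23.
Step 2: g(89) creates local count = 89 * 2 = 178.
Step 3: Global count unchanged because no global keyword. result = 23

The answer is 23.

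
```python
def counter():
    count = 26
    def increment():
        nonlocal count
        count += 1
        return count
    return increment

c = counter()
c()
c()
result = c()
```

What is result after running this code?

Step 1: counter() creates closure with count = 26.
Step 2: Each c() call increments count via nonlocal. After 3 calls: 26 + 3 = 29.
Step 3: result = 29

The answer is 29.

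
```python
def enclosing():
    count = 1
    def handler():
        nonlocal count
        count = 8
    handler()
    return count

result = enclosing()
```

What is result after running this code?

Step 1: enclosing() sets count = 1.
Step 2: handler() uses nonlocal to reassign count = 8.
Step 3: result = 8

The answer is 8.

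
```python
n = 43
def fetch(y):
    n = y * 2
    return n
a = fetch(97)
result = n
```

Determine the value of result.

Step 1: Global n = 43.
Step 2: fetch(97) creates local n = 97 * 2 = 194.
Step 3: Global n unchanged because no global keyword. result = 43

The answer is 43.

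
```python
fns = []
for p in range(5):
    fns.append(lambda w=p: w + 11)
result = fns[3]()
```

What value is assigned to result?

Step 1: Default argument w=p captures p's value at definition time.
Step 2: fns[3] was defined when p = 3, so w defaults to 3.
Step 3: result = 3 + 11 = 14 (default arg fixes the late binding issue)

The answer is 14.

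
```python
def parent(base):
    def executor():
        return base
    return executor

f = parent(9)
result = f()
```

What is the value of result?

Step 1: parent(9) creates closure capturing base = 9.
Step 2: f() returns the captured base = 9.
Step 3: result = 9

The answer is 9.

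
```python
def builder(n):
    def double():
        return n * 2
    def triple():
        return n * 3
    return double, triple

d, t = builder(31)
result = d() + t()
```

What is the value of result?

Step 1: Both closures capture the same n = 31.
Step 2: d() = 31 * 2 = 62, t() = 31 * 3 = 93.
Step 3: result = 62 + 93 = 155

The answer is 155.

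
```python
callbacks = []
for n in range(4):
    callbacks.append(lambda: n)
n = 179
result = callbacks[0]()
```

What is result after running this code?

Step 1: Lambdas capture the variable n by reference, not by value.
Step 2: After the loop, n is reassigned to 179.
Step 3: callbacks[0]() looks up the current n = 179. result = 179

The answer is 179.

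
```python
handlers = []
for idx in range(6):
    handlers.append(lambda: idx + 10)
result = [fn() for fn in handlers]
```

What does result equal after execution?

Step 1: All lambdas capture idx by reference. After the loop, idx = 5.
Step 2: Each call returns 5 + 10 = 15.
Step 3: result = [15, 15, 15, 15, 15, 15]

The answer is [15, 15, 15, 15, 15, 15].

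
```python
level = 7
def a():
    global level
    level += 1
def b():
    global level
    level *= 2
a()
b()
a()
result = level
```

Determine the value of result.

Step 1: level = 7.
Step 2: a(): level = 7 + 1 = 8.
Step 3: b(): level = 8 * 2 = 16.
Step 4: a(): level = 16 + 1 = 17

The answer is 17.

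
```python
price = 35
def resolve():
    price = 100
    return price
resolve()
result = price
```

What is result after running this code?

Step 1: price = 35 globally.
Step 2: resolve() creates a LOCAL price = 100 (no global keyword!).
Step 3: The global price is unchanged. result = 35

The answer is 35.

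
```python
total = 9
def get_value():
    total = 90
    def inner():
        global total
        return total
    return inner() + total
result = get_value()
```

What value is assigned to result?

Step 1: Global total = 9. get_value() shadows with local total = 90.
Step 2: inner() uses global keyword, so inner() returns global total = 9.
Step 3: get_value() returns 9 + 90 = 99

The answer is 99.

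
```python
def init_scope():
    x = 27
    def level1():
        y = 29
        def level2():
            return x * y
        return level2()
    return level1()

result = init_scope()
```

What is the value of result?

Step 1: x = 27 in init_scope. y = 29 in level1.
Step 2: level2() reads x = 27 and y = 29 from enclosing scopes.
Step 3: result = 27 * 29 = 783

The answer is 783.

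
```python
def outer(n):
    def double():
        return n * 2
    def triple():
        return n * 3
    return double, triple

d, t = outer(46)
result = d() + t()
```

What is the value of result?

Step 1: Both closures capture the same n = 46.
Step 2: d() = 46 * 2 = 92, t() = 46 * 3 = 138.
Step 3: result = 92 + 138 = 230

The answer is 230.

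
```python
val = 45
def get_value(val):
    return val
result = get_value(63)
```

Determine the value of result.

Step 1: Global val = 45.
Step 2: get_value(63) takes parameter val = 63, which shadows the global.
Step 3: result = 63

The answer is 63.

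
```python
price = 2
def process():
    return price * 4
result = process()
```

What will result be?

Step 1: price = 2 is defined globally.
Step 2: process() looks up price from global scope = 2, then computes 2 * 4 = 8.
Step 3: result = 8

The answer is 8.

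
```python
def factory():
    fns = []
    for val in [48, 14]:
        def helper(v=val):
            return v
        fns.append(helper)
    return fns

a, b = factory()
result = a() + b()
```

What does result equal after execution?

Step 1: Default argument v=val captures val at each iteration.
Step 2: a() returns 48 (captured at first iteration), b() returns 14 (captured at second).
Step 3: result = 48 + 14 = 62

The answer is 62.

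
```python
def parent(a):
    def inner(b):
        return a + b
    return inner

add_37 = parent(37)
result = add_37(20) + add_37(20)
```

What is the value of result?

Step 1: add_37 captures a = 37.
Step 2: add_37(20) = 37 + 20 = 57, called twice.
Step 3: result = 57 + 57 = 114

The answer is 114.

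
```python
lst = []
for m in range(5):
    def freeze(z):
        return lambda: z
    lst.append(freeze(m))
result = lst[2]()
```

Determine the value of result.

Step 1: freeze(m) creates a new scope capturing z = m at call time.
Step 2: lst[2] = freeze(2), so its lambda captures z = 2.
Step 3: result = 2 (closure factory fixes late binding)

The answer is 2.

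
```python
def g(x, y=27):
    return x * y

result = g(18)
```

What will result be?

Step 1: g(18) uses default y = 27.
Step 2: Returns 18 * 27 = 486.
Step 3: result = 486

The answer is 486.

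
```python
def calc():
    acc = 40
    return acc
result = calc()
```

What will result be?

Step 1: calc() defines acc = 40 in its local scope.
Step 2: return acc finds the local variable acc = 40.
Step 3: result = 40

The answer is 40.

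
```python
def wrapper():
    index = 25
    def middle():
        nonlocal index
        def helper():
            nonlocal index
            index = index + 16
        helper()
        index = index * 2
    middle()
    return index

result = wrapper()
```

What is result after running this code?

Step 1: index = 25.
Step 2: helper() adds 16: index = 25 + 16 = 41.
Step 3: middle() doubles: index = 41 * 2 = 82.
Step 4: result = 82

The answer is 82.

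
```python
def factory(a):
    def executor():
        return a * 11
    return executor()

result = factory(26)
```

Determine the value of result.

Step 1: factory(26) binds parameter a = 26.
Step 2: executor() accesses a = 26 from enclosing scope.
Step 3: result = 26 * 11 = 286

The answer is 286.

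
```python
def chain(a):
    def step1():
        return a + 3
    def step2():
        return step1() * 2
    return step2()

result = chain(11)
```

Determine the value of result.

Step 1: chain(11) captures a = 11.
Step 2: step2() calls step1() which returns 11 + 3 = 14.
Step 3: step2() returns 14 * 2 = 28

The answer is 28.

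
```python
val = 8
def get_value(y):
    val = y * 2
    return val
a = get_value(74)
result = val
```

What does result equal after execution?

Step 1: Global val = 8.
Step 2: get_value(74) creates local val = 74 * 2 = 148.
Step 3: Global val unchanged because no global keyword. result = 8

The answer is 8.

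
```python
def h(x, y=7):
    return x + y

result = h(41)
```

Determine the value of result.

Step 1: h(41) uses default y = 7.
Step 2: Returns 41 + 7 = 48.
Step 3: result = 48

The answer is 48.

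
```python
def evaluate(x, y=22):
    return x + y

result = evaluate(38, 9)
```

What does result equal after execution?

Step 1: evaluate(38, 9) overrides default y with 9.
Step 2: Returns 38 + 9 = 47.
Step 3: result = 47

The answer is 47.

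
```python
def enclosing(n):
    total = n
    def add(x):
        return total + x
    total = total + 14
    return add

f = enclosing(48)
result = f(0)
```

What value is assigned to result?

Step 1: enclosing(48) sets total = 48, then total = 48 + 14 = 62.
Step 2: Closures capture by reference, so add sees total = 62.
Step 3: f(0) returns 62 + 0 = 62

The answer is 62.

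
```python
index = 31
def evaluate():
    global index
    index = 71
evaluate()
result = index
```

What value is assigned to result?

Step 1: index = 31 globally.
Step 2: evaluate() declares global index and sets it to 71.
Step 3: After evaluate(), global index = 71. result = 71

The answer is 71.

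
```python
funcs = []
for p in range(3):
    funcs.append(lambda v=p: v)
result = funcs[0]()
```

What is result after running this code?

Step 1: Default argument v=p captures p's value at each iteration.
Step 2: funcs[0] captured v = 0 when p was 0.
Step 3: result = 0

The answer is 0.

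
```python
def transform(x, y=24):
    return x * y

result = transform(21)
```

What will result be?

Step 1: transform(21) uses default y = 24.
Step 2: Returns 21 * 24 = 504.
Step 3: result = 504

The answer is 504.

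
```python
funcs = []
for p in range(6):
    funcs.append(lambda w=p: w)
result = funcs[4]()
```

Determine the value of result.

Step 1: Default argument w=p captures p's value at each iteration.
Step 2: funcs[4] captured w = 4 when p was 4.
Step 3: result = 4

The answer is 4.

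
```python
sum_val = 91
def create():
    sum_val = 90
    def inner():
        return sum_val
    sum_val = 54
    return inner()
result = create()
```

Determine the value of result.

Step 1: create() sets sum_val = 90, then later sum_val = 54.
Step 2: inner() is called after sum_val is reassigned to 54. Closures capture variables by reference, not by value.
Step 3: result = 54

The answer is 54.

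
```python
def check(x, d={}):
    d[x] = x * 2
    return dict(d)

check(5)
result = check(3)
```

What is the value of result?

Step 1: Mutable default dict is shared across calls.
Step 2: First call adds 5: 10. Second call adds 3: 6.
Step 3: result = {5: 10, 3: 6}

The answer is {5: 10, 3: 6}.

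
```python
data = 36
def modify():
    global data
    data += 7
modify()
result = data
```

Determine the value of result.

Step 1: data = 36 globally.
Step 2: modify() modifies global data: data += 7 = 43.
Step 3: result = 43

The answer is 43.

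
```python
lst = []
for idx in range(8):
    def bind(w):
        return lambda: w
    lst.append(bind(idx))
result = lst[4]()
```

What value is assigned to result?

Step 1: bind(idx) creates a new scope capturing w = idx at call time.
Step 2: lst[4] = bind(4), so its lambda captures w = 4.
Step 3: result = 4 (closure factory fixes late binding)

The answer is 4.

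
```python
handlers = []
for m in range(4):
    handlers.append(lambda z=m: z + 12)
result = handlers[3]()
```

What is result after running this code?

Step 1: Default argument z=m captures m's value at definition time.
Step 2: handlers[3] was defined when m = 3, so z defaults to 3.
Step 3: result = 3 + 12 = 15 (default arg fixes the late binding issue)

The answer is 15.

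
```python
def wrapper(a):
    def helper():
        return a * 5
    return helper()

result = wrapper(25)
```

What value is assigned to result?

Step 1: wrapper(25) binds parameter a = 25.
Step 2: helper() accesses a = 25 from enclosing scope.
Step 3: result = 25 * 5 = 125

The answer is 125.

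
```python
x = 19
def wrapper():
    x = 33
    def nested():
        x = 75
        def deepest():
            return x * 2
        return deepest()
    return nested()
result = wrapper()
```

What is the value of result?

Step 1: deepest() looks up x through LEGB: not local, finds x = 75 in enclosing nested().
Step 2: Returns 75 * 2 = 150.
Step 3: result = 150

The answer is 150.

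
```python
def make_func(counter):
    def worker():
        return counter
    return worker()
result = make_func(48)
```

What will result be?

Step 1: make_func(48) binds parameter counter = 48.
Step 2: worker() looks up counter in enclosing scope and finds the parameter counter = 48.
Step 3: result = 48

The answer is 48.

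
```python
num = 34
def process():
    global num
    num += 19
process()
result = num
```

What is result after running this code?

Step 1: num = 34 globally.
Step 2: process() modifies global num: num += 19 = 53.
Step 3: result = 53

The answer is 53.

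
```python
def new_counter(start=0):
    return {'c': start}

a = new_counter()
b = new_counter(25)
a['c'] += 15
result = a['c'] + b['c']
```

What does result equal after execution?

Step 1: new_counter() returns a new dict each call (immutable default 0).
Step 2: a = {'c': 0}, b = {'c': 25}.
Step 3: a['c'] += 15 = 15. result = 15 + 25 = 40

The answer is 40.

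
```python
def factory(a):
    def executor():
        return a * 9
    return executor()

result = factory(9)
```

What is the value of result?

Step 1: factory(9) binds parameter a = 9.
Step 2: executor() accesses a = 9 from enclosing scope.
Step 3: result = 9 * 9 = 81

The answer is 81.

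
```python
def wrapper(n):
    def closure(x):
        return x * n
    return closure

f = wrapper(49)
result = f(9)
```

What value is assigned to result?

Step 1: wrapper(49) creates a closure capturing n = 49.
Step 2: f(9) computes 9 * 49 = 441.
Step 3: result = 441

The answer is 441.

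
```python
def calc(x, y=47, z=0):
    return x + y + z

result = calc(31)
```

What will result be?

Step 1: calc(31) uses defaults y = 47, z = 0.
Step 2: Returns 31 + 47 + 0 = 78.
Step 3: result = 78

The answer is 78.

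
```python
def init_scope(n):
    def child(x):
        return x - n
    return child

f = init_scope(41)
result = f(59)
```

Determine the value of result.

Step 1: init_scope(41) creates a closure capturing n = 41.
Step 2: f(59) computes 59 - 41 = 18.
Step 3: result = 18

The answer is 18.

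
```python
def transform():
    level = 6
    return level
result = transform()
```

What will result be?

Step 1: transform() defines level = 6 in its local scope.
Step 2: return level finds the local variable level = 6.
Step 3: result = 6

The answer is 6.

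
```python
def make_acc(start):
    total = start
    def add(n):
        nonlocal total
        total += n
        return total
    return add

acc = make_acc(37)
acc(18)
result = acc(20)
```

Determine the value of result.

Step 1: make_acc(37) creates closure with total = 37.
Step 2: First acc(18): total = 37 + 18 = 55.
Step 3: Second acc(20): total = 55 + 20 = 75. result = 75

The answer is 75.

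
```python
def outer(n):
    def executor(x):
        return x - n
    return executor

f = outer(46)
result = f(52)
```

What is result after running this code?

Step 1: outer(46) creates a closure capturing n = 46.
Step 2: f(52) computes 52 - 46 = 6.
Step 3: result = 6

The answer is 6.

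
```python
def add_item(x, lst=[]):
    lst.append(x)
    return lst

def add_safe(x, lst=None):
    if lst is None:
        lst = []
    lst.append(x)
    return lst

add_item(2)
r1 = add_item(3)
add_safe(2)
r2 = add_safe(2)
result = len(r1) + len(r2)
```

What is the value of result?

Step 1: add_item shares mutable default: after 2 calls, lst = [2, 3], len = 2.
Step 2: add_safe creates fresh list each time: r2 = [2], len = 1.
Step 3: result = 2 + 1 = 3

The answer is 3.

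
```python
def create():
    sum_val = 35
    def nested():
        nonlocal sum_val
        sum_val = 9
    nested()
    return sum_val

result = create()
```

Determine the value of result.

Step 1: create() sets sum_val = 35.
Step 2: nested() uses nonlocal to reassign sum_val = 9.
Step 3: result = 9

The answer is 9.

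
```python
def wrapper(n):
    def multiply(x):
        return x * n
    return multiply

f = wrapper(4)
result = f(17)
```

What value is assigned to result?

Step 1: wrapper(4) returns multiply closure with n = 4.
Step 2: f(17) computes 17 * 4 = 68.
Step 3: result = 68

The answer is 68.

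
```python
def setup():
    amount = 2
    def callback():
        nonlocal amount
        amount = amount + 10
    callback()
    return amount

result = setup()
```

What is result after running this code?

Step 1: setup() sets amount = 2.
Step 2: callback() uses nonlocal to modify amount in setup's scope: amount = 2 + 10 = 12.
Step 3: setup() returns the modified amount = 12

The answer is 12.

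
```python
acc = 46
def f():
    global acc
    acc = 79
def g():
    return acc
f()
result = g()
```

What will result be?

Step 1: acc = 46.
Step 2: f() sets global acc = 79.
Step 3: g() reads global acc = 79. result = 79

The answer is 79.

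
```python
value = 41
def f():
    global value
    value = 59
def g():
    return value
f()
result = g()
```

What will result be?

Step 1: value = 41.
Step 2: f() sets global value = 59.
Step 3: g() reads global value = 59. result = 59

The answer is 59.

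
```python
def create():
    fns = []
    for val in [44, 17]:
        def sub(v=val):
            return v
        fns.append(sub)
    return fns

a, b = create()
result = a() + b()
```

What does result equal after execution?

Step 1: Default argument v=val captures val at each iteration.
Step 2: a() returns 44 (captured at first iteration), b() returns 17 (captured at second).
Step 3: result = 44 + 17 = 61

The answer is 61.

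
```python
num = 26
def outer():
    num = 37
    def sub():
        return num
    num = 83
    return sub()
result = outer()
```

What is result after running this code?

Step 1: outer() sets num = 37, then later num = 83.
Step 2: sub() is called after num is reassigned to 83. Closures capture variables by reference, not by value.
Step 3: result = 83

The answer is 83.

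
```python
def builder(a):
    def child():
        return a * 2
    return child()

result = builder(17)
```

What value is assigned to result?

Step 1: builder(17) binds parameter a = 17.
Step 2: child() accesses a = 17 from enclosing scope.
Step 3: result = 17 * 2 = 34

The answer is 34.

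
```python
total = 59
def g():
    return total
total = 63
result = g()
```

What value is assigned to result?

Step 1: total is first set to 59, then reassigned to 63.
Step 2: g() is called after the reassignment, so it looks up the current global total = 63.
Step 3: result = 63

The answer is 63.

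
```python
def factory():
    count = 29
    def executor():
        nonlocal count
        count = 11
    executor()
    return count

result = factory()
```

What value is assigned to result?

Step 1: factory() sets count = 29.
Step 2: executor() uses nonlocal to reassign count = 11.
Step 3: result = 11

The answer is 11.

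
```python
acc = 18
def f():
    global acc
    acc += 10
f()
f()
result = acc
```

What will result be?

Step 1: acc = 18.
Step 2: First f(): acc = 18 + 10 = 28.
Step 3: Second f(): acc = 28 + 10 = 38. result = 38

The answer is 38.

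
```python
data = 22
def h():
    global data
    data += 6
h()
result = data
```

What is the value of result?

Step 1: data = 22 globally.
Step 2: h() modifies global data: data += 6 = 28.
Step 3: result = 28

The answer is 28.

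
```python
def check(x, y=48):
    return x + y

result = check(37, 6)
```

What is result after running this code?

Step 1: check(37, 6) overrides default y with 6.
Step 2: Returns 37 + 6 = 43.
Step 3: result = 43

The answer is 43.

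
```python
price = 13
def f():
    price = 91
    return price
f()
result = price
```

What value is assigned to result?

Step 1: Global price = 13.
Step 2: f() creates local price = 91 (shadow, not modification).
Step 3: After f() returns, global price is unchanged. result = 13

The answer is 13.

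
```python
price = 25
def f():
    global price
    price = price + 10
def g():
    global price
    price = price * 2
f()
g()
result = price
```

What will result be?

Step 1: price = 25.
Step 2: f() adds 10: price = 25 + 10 = 35.
Step 3: g() doubles: price = 35 * 2 = 70.
Step 4: result = 70

The answer is 70.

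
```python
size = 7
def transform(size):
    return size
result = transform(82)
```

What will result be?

Step 1: Global size = 7.
Step 2: transform(82) takes parameter size = 82, which shadows the global.
Step 3: result = 82

The answer is 82.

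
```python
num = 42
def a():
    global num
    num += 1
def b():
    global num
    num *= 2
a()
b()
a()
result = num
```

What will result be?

Step 1: num = 42.
Step 2: a(): num = 42 + 1 = 43.
Step 3: b(): num = 43 * 2 = 86.
Step 4: a(): num = 86 + 1 = 87

The answer is 87.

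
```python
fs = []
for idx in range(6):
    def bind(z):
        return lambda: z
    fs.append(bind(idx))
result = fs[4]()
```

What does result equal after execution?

Step 1: bind(idx) creates a new scope capturing z = idx at call time.
Step 2: fs[4] = bind(4), so its lambda captures z = 4.
Step 3: result = 4 (closure factory fixes late binding)

The answer is 4.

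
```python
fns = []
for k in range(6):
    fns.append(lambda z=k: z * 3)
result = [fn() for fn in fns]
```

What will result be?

Step 1: Default arg z=k captures k at each iteration.
Step 2: fns[k] has z defaulting to k, returns k * 3.
Step 3: result = [0, 3, 6, 9, 12, 15]

The answer is [0, 3, 6, 9, 12, 15].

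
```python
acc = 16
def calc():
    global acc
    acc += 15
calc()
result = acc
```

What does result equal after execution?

Step 1: acc = 16 globally.
Step 2: calc() modifies global acc: acc += 15 = 31.
Step 3: result = 31

The answer is 31.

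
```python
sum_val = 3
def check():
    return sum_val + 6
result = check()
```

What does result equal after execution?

Step 1: sum_val = 3 is defined globally.
Step 2: check() looks up sum_val from global scope = 3, then computes 3 + 6 = 9.
Step 3: result = 9

The answer is 9.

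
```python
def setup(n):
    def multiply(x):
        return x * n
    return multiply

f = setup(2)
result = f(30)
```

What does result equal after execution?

Step 1: setup(2) returns multiply closure with n = 2.
Step 2: f(30) computes 30 * 2 = 60.
Step 3: result = 60

The answer is 60.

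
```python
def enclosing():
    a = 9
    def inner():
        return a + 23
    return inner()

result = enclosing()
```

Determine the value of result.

Step 1: enclosing() defines a = 9.
Step 2: inner() reads a = 9 from enclosing scope, returns 9 + 23 = 32.
Step 3: result = 32

The answer is 32.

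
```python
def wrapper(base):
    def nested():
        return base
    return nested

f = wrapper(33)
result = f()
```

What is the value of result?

Step 1: wrapper(33) creates closure capturing base = 33.
Step 2: f() returns the captured base = 33.
Step 3: result = 33

The answer is 33.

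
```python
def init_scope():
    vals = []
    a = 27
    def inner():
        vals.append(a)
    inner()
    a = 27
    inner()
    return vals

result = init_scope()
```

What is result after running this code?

Step 1: a = 27. inner() appends current a to vals.
Step 2: First inner(): appends 27. Then a = 27.
Step 3: Second inner(): appends 27 (closure sees updated a). result = [27, 27]

The answer is [27, 27].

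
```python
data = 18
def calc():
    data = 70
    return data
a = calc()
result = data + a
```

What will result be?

Step 1: Global data = 18. calc() returns local data = 70.
Step 2: a = 70. Global data still = 18.
Step 3: result = 18 + 70 = 88

The answer is 88.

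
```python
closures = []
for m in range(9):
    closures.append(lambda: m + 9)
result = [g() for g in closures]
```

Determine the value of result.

Step 1: All lambdas capture m by reference. After the loop, m = 8.
Step 2: Each call returns 8 + 9 = 17.
Step 3: result = [17, 17, 17, 17, 17, 17, 17, 17, 17]

The answer is [17, 17, 17, 17, 17, 17, 17, 17, 17].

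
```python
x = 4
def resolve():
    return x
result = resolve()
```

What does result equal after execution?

Step 1: x = 4 is defined in the global scope.
Step 2: resolve() looks up x. No local x exists, so Python checks the global scope via LEGB rule and finds x = 4.
Step 3: result = 4

The answer is 4.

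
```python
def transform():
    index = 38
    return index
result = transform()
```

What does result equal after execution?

Step 1: transform() defines index = 38 in its local scope.
Step 2: return index finds the local variable index = 38.
Step 3: result = 38

The answer is 38.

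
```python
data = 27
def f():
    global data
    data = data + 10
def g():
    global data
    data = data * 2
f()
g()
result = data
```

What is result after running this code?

Step 1: data = 27.
Step 2: f() adds 10: data = 27 + 10 = 37.
Step 3: g() doubles: data = 37 * 2 = 74.
Step 4: result = 74

The answer is 74.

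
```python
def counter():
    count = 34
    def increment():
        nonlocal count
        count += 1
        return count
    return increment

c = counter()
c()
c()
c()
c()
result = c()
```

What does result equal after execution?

Step 1: counter() creates closure with count = 34.
Step 2: Each c() call increments count via nonlocal. After 5 calls: 34 + 5 = 39.
Step 3: result = 39

The answer is 39.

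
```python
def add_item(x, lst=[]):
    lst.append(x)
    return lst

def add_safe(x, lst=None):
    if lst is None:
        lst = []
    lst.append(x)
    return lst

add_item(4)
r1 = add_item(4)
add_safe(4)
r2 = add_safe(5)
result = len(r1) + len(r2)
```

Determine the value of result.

Step 1: add_item shares mutable default: after 2 calls, lst = [4, 4], len = 2.
Step 2: add_safe creates fresh list each time: r2 = [5], len = 1.
Step 3: result = 2 + 1 = 3

The answer is 3.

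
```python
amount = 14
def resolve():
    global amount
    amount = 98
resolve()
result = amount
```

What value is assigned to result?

Step 1: amount = 14 globally.
Step 2: resolve() declares global amount and sets it to 98.
Step 3: After resolve(), global amount = 98. result = 98

The answer is 98.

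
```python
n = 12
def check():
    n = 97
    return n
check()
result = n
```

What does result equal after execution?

Step 1: Global n = 12.
Step 2: check() creates local n = 97 (shadow, not modification).
Step 3: After check() returns, global n is unchanged. result = 12

The answer is 12.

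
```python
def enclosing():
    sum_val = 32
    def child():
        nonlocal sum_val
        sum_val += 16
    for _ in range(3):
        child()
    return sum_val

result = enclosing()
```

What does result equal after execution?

Step 1: sum_val = 32.
Step 2: child() is called 3 times in a loop, each adding 16 via nonlocal.
Step 3: sum_val = 32 + 16 * 3 = 80

The answer is 80.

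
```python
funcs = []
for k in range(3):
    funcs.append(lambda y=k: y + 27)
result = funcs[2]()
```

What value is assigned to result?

Step 1: Default argument y=k captures k's value at definition time.
Step 2: funcs[2] was defined when k = 2, so y defaults to 2.
Step 3: result = 2 + 27 = 29 (default arg fixes the late binding issue)

The answer is 29.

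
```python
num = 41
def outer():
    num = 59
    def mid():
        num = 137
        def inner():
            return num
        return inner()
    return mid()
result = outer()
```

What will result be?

Step 1: Three levels of shadowing: global 41, outer 59, mid 137.
Step 2: inner() finds num = 137 in enclosing mid() scope.
Step 3: result = 137

The answer is 137.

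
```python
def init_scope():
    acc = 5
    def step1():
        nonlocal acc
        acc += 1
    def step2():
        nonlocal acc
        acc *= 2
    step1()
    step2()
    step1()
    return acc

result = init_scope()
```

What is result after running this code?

Step 1: acc = 5.
Step 2: step1(): acc = 5 + 1 = 6.
Step 3: step2(): acc = 6 * 2 = 12.
Step 4: step1(): acc = 12 + 1 = 13. result = 13

The answer is 13.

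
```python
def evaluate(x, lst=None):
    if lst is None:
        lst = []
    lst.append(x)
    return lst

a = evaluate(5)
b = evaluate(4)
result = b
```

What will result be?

Step 1: None default with guard creates a NEW list each call.
Step 2: a = [5] (fresh list). b = [4] (another fresh list).
Step 3: result = [4] (this is the fix for mutable default)

The answer is [4].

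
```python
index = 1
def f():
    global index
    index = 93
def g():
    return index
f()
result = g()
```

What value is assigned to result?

Step 1: index = 1.
Step 2: f() sets global index = 93.
Step 3: g() reads global index = 93. result = 93

The answer is 93.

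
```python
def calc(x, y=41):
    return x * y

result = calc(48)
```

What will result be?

Step 1: calc(48) uses default y = 41.
Step 2: Returns 48 * 41 = 1968.
Step 3: result = 1968

The answer is 1968.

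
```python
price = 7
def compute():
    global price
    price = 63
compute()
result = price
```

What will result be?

Step 1: price = 7 globally.
Step 2: compute() declares global price and sets it to 63.
Step 3: After compute(), global price = 63. result = 63

The answer is 63.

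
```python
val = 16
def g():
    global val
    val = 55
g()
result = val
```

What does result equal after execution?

Step 1: val = 16 globally.
Step 2: g() declares global val and sets it to 55.
Step 3: After g(), global val = 55. result = 55

The answer is 55.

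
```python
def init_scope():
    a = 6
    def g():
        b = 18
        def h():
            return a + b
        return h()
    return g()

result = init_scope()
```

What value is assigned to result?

Step 1: init_scope() defines a = 6. g() defines b = 18.
Step 2: h() accesses both from enclosing scopes: a = 6, b = 18.
Step 3: result = 6 + 18 = 24

The answer is 24.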